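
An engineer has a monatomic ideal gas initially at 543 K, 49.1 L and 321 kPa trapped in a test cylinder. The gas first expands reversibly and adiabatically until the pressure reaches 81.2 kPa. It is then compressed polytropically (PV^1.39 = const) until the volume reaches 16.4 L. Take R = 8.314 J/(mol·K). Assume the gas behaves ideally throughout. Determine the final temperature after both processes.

n = P₁V₁/(RT₁) = 321×49.1/(8.314×543) = 3.49 mol.
Step 1 — Adiabatic: T₂/T₁ = (P₂/P₁)^((γ−1)/γ) ⇒ T₂ = 543×(0.253)^0.400 = 313 K; V₂ = 112 L.
ΔU = nCvΔT = 3.49×12.5×(313−543) = -10000 J.
Q = 0 for an adiabatic process, so W = −ΔU = 10000 J.
State after step 1: P = 81.2 kPa, V = 112 L, T = 313 K.
Step 2 — Polytropic n=1.39: T₂ = T₁(V₁/V₂)^(n−1) = 313×(6.83)^0.39 = 663 K; P₂ = P₁(V₁/V₂)^n = 1170 kPa.
W = (P₁V₁−P₂V₂)/(n−1) = (81.2×112−1170×16.4)/0.39 = -26000 J.
ΔU = nCvΔT = 3.49×12.5×(663−313) = 15200 J.
Q = ΔU + W = -10800 J.
Net over both steps: W = -16000 J, Q = -10800 J, ΔU = 5220 J.

663 K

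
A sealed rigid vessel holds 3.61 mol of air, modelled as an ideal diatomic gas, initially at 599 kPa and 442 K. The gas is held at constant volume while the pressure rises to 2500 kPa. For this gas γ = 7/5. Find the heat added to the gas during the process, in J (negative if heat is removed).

V₁ = nRT₁/P₁ = 3.61×8.314×442/599 = 22.1 L.
Isochoric: V stays 22.1 L; P/T = const ⇒ T₂ = 1840 K, P₂ = 2500 kPa.
W = 0 (no volume change).
ΔU = nCvΔT = 3.61×20.8×(1840−442) = 105000 J.
Q = ΔU = 105000 J.

105000 J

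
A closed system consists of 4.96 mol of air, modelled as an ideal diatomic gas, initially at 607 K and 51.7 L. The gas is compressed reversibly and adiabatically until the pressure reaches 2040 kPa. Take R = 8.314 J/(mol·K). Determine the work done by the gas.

P₁ = nRT₁/V₁ = 4.96×8.314×607/51.7 = 484 kPa.
Adiabatic: T₂/T₁ = (P₂/P₁)^((γ−1)/γ) ⇒ T₂ = 607×(4.21)^0.286 = 915 K; V₂ = 18.5 L.
ΔU = nCvΔT = 4.96×20.8×(915−607) = 31800 J.
Q = 0 for an adiabatic process, so W = −ΔU = -31800 J.

-31800 J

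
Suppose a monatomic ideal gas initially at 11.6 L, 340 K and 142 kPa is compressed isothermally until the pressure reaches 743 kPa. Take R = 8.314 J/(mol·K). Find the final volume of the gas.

2.22 L

Isothermal: T stays 340 K; PV = const ⇒ V₂ = 2.22 L, P₂ = 743 kPa.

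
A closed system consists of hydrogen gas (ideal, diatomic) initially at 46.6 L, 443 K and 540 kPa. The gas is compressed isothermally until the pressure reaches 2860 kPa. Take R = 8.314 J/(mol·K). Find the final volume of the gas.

8.80 L

Isothermal: T stays 443 K; PV = const ⇒ V₂ = 8.80 L, P₂ = 2860 kPa.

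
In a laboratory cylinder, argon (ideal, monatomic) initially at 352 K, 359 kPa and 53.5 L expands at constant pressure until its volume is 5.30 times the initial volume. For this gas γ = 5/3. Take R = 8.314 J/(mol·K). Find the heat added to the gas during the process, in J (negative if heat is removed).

206000 J

n = P₁V₁/(RT₁) = 359×53.5/(8.314×352) = 6.56 mol.
Isobaric: P stays 359 kPa; V/T = const ⇒ T₂ = 1870 K, V₂ = 284 L.
W = PΔV = 359×(284−53.5) kPa·L = 82600 J.
ΔU = nCvΔT = 6.56×12.5×(1870−352) = 124000 J.
Q = ΔU + W = nCpΔT = 206000 J.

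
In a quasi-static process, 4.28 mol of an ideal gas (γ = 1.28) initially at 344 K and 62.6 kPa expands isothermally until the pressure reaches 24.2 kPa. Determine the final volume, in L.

506 L

V₁ = nRT₁/P₁ = 4.28×8.314×344/62.6 = 196 L.
Isothermal: T stays 344 K; PV = const ⇒ V₂ = 506 L, P₂ = 24.2 kPa.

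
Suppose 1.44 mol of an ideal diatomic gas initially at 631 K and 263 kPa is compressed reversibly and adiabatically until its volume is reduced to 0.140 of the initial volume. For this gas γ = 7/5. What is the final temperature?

1390 K

V₁ = nRT₁/P₁ = 1.44×8.314×631/263 = 28.7 L.
Adiabatic: TV^(γ−1) = const ⇒ T₂ = 631×(7.14)^0.400 = 1390 K; PV^γ = const ⇒ P₂ = 4120 kPa.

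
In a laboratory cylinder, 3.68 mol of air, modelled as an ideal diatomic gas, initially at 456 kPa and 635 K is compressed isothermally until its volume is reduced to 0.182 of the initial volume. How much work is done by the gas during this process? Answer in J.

-33100 J

V₁ = nRT₁/P₁ = 3.68×8.314×635/456 = 42.6 L.
Isothermal: T stays 635 K; PV = const ⇒ V₂ = 7.75 L, P₂ = 2510 kPa.
W = nRT ln(V₂/V₁) = 3.68×8.314×635×ln(0.182) = -33100 J.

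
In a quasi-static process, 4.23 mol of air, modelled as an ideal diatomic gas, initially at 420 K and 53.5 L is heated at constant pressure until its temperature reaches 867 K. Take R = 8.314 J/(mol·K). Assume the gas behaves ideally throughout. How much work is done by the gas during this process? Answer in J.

15700 J

P₁ = nRT₁/V₁ = 4.23×8.314×420/53.5 = 276 kPa.
Isobaric: P stays 276 kPa; V/T = const ⇒ T₂ = 867 K, V₂ = 110 L.
W = PΔV = 276×(110−53.5) kPa·L = 15700 J.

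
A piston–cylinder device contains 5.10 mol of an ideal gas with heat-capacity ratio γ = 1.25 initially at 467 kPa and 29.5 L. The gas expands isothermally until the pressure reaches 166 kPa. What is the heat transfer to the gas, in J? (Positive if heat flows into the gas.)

14200 J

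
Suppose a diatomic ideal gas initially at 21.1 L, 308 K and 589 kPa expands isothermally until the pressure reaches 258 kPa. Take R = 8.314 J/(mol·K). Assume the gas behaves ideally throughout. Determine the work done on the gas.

n = P₁V₁/(RT₁) = 589×21.1/(8.314×308) = 4.85 mol.
Isothermal: T stays 308 K; PV = const ⇒ V₂ = 48.2 L, P₂ = 258 kPa.
W = nRT ln(V₂/V₁) = 4.85×8.314×308×ln(2.28) = 10300 J.
Work done on the gas = −W_by = -10300 J.

-10300 J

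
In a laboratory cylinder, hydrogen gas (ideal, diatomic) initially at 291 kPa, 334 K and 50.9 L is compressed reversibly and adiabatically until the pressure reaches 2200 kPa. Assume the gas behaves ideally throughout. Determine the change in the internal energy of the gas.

n = P₁V₁/(RT₁) = 291×50.9/(8.314×334) = 5.33 mol.
Adiabatic: T₂/T₁ = (P₂/P₁)^((γ−1)/γ) ⇒ T₂ = 334×(7.56)^0.286 = 595 K; V₂ = 12.0 L.
For an ideal gas ΔU = nCvΔT with Cv = (5/2)R = 20.8 J/(mol·K).
ΔU = 5.33×20.8×(595−334) = 29000 J.

29000 J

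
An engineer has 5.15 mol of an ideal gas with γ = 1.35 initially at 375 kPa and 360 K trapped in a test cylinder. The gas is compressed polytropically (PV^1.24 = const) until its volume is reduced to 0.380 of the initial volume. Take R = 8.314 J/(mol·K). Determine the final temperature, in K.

V₁ = nRT₁/P₁ = 5.15×8.314×360/375 = 41.1 L.
Polytropic n=1.24: T₂ = T₁(V₁/V₂)^(n−1) = 360×(2.63)^0.24 = 454 K; P₂ = P₁(V₁/V₂)^n = 1240 kPa.

454 K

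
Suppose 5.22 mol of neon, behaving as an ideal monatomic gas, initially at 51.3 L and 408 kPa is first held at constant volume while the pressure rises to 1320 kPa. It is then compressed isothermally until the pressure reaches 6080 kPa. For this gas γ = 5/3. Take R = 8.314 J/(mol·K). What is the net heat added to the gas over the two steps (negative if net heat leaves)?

T₁ = P₁V₁/(nR) = 408×51.3/(5.22×8.314) = 482 K.
Step 1 — Isochoric: V stays 51.3 L; P/T = const ⇒ T₂ = 1560 K, P₂ = 1320 kPa.
W = 0 (no volume change).
ΔU = nCvΔT = 5.22×12.5×(1560−482) = 70200 J.
Q = ΔU = 70200 J.
State after step 1: P = 1320 kPa, V = 51.3 L, T = 1560 K.
Step 2 — Isothermal: T stays 1560 K; PV = const ⇒ V₂ = 11.1 L, P₂ = 6080 kPa.
ΔU = 0 (ideal gas, T constant).
W = nRT ln(V₂/V₁) = 5.22×8.314×1560×ln(0.217) = -103000 J.
Q = ΔU + W = -103000 J.
Net over both steps: W = -103000 J, Q = -33200 J, ΔU = 70200 J.

-33200 J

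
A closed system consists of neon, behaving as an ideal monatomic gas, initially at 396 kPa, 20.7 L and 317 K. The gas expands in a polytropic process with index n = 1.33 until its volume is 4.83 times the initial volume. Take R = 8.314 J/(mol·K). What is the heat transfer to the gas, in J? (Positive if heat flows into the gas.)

5080 J

n = P₁V₁/(RT₁) = 396×20.7/(8.314×317) = 3.11 mol.
Polytropic n=1.33: T₂ = T₁(V₁/V₂)^(n−1) = 317×(0.207)^0.33 = 189 K; P₂ = P₁(V₁/V₂)^n = 48.8 kPa.
W = (P₁V₁−P₂V₂)/(n−1) = (396×20.7−48.8×100)/0.33 = 10100 J.
ΔU = nCvΔT = 3.11×12.5×(189−317) = -4980 J.
Q = ΔU + W = 5080 J.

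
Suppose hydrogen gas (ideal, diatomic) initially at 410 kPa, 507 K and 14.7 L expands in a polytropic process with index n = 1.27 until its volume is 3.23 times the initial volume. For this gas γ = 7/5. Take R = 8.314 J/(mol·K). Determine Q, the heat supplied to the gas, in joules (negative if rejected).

1970 J

n = P₁V₁/(RT₁) = 410×14.7/(8.314×507) = 1.43 mol.
Polytropic n=1.27: T₂ = T₁(V₁/V₂)^(n−1) = 507×(0.310)^0.27 = 369 K; P₂ = P₁(V₁/V₂)^n = 92.5 kPa.
W = (P₁V₁−P₂V₂)/(n−1) = (410×14.7−92.5×47.5)/0.27 = 6060 J.
ΔU = nCvΔT = 1.43×20.8×(369−507) = -4090 J.
Q = ΔU + W = 1970 J.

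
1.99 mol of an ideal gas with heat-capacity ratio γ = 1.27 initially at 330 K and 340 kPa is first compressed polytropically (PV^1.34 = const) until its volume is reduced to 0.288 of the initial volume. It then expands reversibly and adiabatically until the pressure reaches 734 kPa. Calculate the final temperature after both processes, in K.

V₁ = nRT₁/P₁ = 1.99×8.314×330/340 = 16.1 L.
Step 1 — Polytropic n=1.34: T₂ = T₁(V₁/V₂)^(n−1) = 330×(3.47)^0.34 = 504 K; P₂ = P₁(V₁/V₂)^n = 1800 kPa.
W = (P₁V₁−P₂V₂)/(n−1) = (340×16.1−1800×4.62)/0.34 = -8460 J.
ΔU = nCvΔT = 1.99×30.8×(504−330) = 10700 J.
Q = ΔU + W = 2190 J.
State after step 1: P = 1800 kPa, V = 4.62 L, T = 504 K.
Step 2 — Adiabatic: T₂/T₁ = (P₂/P₁)^((γ−1)/γ) ⇒ T₂ = 504×(0.407)^0.213 = 416 K; V₂ = 9.38 L.
ΔU = nCvΔT = 1.99×30.8×(416−504) = -5370 J.
Q = 0 for an adiabatic process, so W = −ΔU = 5370 J.
Net over both steps: W = -3090 J, Q = 2190 J, ΔU = 5290 J.

416 K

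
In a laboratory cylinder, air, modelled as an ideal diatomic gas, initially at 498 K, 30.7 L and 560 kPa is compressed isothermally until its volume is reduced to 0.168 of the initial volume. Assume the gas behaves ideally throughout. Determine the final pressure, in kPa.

3330 kPa

Isothermal: T stays 498 K; PV = const ⇒ V₂ = 5.16 L, P₂ = 3330 kPa.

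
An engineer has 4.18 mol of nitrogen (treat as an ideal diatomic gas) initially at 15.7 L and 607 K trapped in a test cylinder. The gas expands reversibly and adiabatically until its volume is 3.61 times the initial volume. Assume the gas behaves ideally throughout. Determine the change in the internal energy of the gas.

-21200 J

P₁ = nRT₁/V₁ = 4.18×8.314×607/15.7 = 1340 kPa.
Adiabatic: TV^(γ−1) = const ⇒ T₂ = 607×(0.277)^0.400 = 363 K; PV^γ = const ⇒ P₂ = 223 kPa.
For an ideal gas ΔU = nCvΔT with Cv = (5/2)R = 20.8 J/(mol·K).
ΔU = 4.18×20.8×(363−607) = -21200 J.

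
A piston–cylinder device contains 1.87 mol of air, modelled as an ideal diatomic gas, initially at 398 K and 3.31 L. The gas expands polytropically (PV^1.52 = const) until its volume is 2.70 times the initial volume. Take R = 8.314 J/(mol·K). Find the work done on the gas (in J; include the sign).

-4800 J

P₁ = nRT₁/V₁ = 1.87×8.314×398/3.31 = 1870 kPa.
Polytropic n=1.52: T₂ = T₁(V₁/V₂)^(n−1) = 398×(0.370)^0.52 = 237 K; P₂ = P₁(V₁/V₂)^n = 413 kPa.
W = (P₁V₁−P₂V₂)/(n−1) = (1870×3.31−413×8.94)/0.52 = 4800 J.
Work done on the gas = −W_by = -4800 J.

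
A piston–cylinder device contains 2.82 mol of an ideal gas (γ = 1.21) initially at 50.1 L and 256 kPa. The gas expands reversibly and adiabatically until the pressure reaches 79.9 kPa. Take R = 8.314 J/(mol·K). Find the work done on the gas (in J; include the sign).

T₁ = P₁V₁/(nR) = 256×50.1/(2.82×8.314) = 547 K.
Adiabatic: T₂/T₁ = (P₂/P₁)^((γ−1)/γ) ⇒ T₂ = 547×(0.312)^0.174 = 447 K; V₂ = 131 L.
ΔU = nCvΔT = 2.82×39.6×(447−547) = -11200 J.
Q = 0 for an adiabatic process, so W = −ΔU = 11200 J.
Work done on the gas = −W_by = -11200 J.

-11200 J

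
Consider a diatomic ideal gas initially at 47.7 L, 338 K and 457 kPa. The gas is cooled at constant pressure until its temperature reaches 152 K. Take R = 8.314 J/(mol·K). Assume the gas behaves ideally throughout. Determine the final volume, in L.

Isobaric: P stays 457 kPa; V/T = const ⇒ T₂ = 152 K, V₂ = 21.5 L.

21.5 L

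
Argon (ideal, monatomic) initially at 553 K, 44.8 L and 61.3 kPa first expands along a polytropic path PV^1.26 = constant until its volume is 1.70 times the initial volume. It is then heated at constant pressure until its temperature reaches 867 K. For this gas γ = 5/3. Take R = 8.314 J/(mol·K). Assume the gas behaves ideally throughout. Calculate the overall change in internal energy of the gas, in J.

n = P₁V₁/(RT₁) = 61.3×44.8/(8.314×553) = 0.597 mol.
Step 1 — Polytropic n=1.26: T₂ = T₁(V₁/V₂)^(n−1) = 553×(0.588)^0.26 = 482 K; P₂ = P₁(V₁/V₂)^n = 31.4 kPa.
W = (P₁V₁−P₂V₂)/(n−1) = (61.3×44.8−31.4×76.2)/0.26 = 1360 J.
ΔU = nCvΔT = 0.597×12.5×(482−553) = -531 J.
Q = ΔU + W = 830 J.
State after step 1: P = 31.4 kPa, V = 76.2 L, T = 482 K.
Step 2 — Isobaric: P stays 31.4 kPa; V/T = const ⇒ T₂ = 867 K, V₂ = 137 L.
W = PΔV = 31.4×(137−76.2) kPa·L = 1910 J.
ΔU = nCvΔT = 0.597×12.5×(867−482) = 2870 J.
Q = ΔU + W = nCpΔT = 4780 J.
Net over both steps: W = 3270 J, Q = 5610 J, ΔU = 2340 J.

2340 J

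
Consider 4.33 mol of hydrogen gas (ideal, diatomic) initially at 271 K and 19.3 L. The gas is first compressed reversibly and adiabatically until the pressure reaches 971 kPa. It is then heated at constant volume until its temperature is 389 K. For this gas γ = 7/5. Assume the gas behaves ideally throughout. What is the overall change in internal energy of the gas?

10600 J

P₁ = nRT₁/V₁ = 4.33×8.314×271/19.3 = 505 kPa.
Step 1 — Adiabatic: T₂/T₁ = (P₂/P₁)^((γ−1)/γ) ⇒ T₂ = 271×(1.92)^0.286 = 327 K; V₂ = 12.1 L.
ΔU = nCvΔT = 4.33×20.8×(327−271) = 5000 J.
Q = 0 for an adiabatic process, so W = −ΔU = -5000 J.
State after step 1: P = 971 kPa, V = 12.1 L, T = 327 K.
Step 2 — Isochoric: V stays 12.1 L; P/T = const ⇒ T₂ = 389 K, P₂ = 1160 kPa.
W = 0 (no volume change).
ΔU = nCvΔT = 4.33×20.8×(389−327) = 5620 J.
Q = ΔU = 5620 J.
Net over both steps: W = -5000 J, Q = 5620 J, ΔU = 10600 J.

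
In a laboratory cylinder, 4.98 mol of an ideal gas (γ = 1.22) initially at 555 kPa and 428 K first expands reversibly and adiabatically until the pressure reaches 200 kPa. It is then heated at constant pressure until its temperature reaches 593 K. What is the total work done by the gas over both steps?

V₁ = nRT₁/P₁ = 4.98×8.314×428/555 = 31.9 L.
Step 1 — Adiabatic: T₂/T₁ = (P₂/P₁)^((γ−1)/γ) ⇒ T₂ = 428×(0.360)^0.180 = 356 K; V₂ = 73.7 L.
ΔU = nCvΔT = 4.98×37.8×(356−428) = -13500 J.
Q = 0 for an adiabatic process, so W = −ΔU = 13500 J.
State after step 1: P = 200 kPa, V = 73.7 L, T = 356 K.
Step 2 — Isobaric: P stays 200 kPa; V/T = const ⇒ T₂ = 593 K, V₂ = 123 L.
W = PΔV = 200×(123−73.7) kPa·L = 9810 J.
ΔU = nCvΔT = 4.98×37.8×(593−356) = 44600 J.
Q = ΔU + W = nCpΔT = 54400 J.
Net over both steps: W = 23400 J, Q = 54400 J, ΔU = 31100 J.

23400 J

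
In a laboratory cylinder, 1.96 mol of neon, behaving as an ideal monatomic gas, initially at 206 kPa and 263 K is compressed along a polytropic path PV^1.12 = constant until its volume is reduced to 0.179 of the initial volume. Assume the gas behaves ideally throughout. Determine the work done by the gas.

-8190 J

V₁ = nRT₁/P₁ = 1.96×8.314×263/206 = 20.8 L.
Polytropic n=1.12: T₂ = T₁(V₁/V₂)^(n−1) = 263×(5.59)^0.12 = 323 K; P₂ = P₁(V₁/V₂)^n = 1410 kPa.
W = (P₁V₁−P₂V₂)/(n−1) = (206×20.8−1410×3.72)/0.12 = -8190 J.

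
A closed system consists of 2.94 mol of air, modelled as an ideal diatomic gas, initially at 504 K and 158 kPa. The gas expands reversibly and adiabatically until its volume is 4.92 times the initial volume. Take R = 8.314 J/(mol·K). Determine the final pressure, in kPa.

17.0 kPa

V₁ = nRT₁/P₁ = 2.94×8.314×504/158 = 78.0 L.
Adiabatic: TV^(γ−1) = const ⇒ T₂ = 504×(0.203)^0.400 = 266 K; PV^γ = const ⇒ P₂ = 17.0 kPa.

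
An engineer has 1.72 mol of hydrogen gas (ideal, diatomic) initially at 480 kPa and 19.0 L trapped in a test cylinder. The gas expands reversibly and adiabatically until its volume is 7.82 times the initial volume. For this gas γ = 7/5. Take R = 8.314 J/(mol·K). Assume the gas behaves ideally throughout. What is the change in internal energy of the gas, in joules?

-12800 J

T₁ = P₁V₁/(nR) = 480×19.0/(1.72×8.314) = 638 K.
Adiabatic: TV^(γ−1) = const ⇒ T₂ = 638×(0.128)^0.400 = 280 K; PV^γ = const ⇒ P₂ = 27.0 kPa.
For an ideal gas ΔU = nCvΔT with Cv = (5/2)R = 20.8 J/(mol·K).
ΔU = 1.72×20.8×(280−638) = -12800 J.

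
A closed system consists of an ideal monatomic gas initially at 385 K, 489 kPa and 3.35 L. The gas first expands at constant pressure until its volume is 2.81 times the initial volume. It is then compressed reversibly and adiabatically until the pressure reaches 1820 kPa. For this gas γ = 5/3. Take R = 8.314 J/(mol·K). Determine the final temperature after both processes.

n = P₁V₁/(RT₁) = 489×3.35/(8.314×385) = 0.512 mol.
Step 1 — Isobaric: P stays 489 kPa; V/T = const ⇒ T₂ = 1080 K, V₂ = 9.41 L.
W = PΔV = 489×(9.41−3.35) kPa·L = 2970 J.
ΔU = nCvΔT = 0.512×12.5×(1080−385) = 4450 J.
Q = ΔU + W = nCpΔT = 7410 J.
State after step 1: P = 489 kPa, V = 9.41 L, T = 1080 K.
Step 2 — Adiabatic: T₂/T₁ = (P₂/P₁)^((γ−1)/γ) ⇒ T₂ = 1080×(3.72)^0.400 = 1830 K; V₂ = 4.28 L.
ΔU = nCvΔT = 0.512×12.5×(1830−1080) = 4780 J.
Q = 0 for an adiabatic process, so W = −ΔU = -4780 J.
Net over both steps: W = -1810 J, Q = 7410 J, ΔU = 9220 J.

1830 K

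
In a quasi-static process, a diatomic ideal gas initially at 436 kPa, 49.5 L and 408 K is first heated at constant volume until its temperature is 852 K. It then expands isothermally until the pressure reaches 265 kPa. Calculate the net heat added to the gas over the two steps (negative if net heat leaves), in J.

114000 J

n = P₁V₁/(RT₁) = 436×49.5/(8.314×408) = 6.36 mol.
Step 1 — Isochoric: V stays 49.5 L; P/T = const ⇒ T₂ = 852 K, P₂ = 910 kPa.
W = 0 (no volume change).
ΔU = nCvΔT = 6.36×20.8×(852−408) = 58700 J.
Q = ΔU = 58700 J.
State after step 1: P = 910 kPa, V = 49.5 L, T = 852 K.
Step 2 — Isothermal: T stays 852 K; PV = const ⇒ V₂ = 170 L, P₂ = 265 kPa.
ΔU = 0 (ideal gas, T constant).
W = nRT ln(V₂/V₁) = 6.36×8.314×852×ln(3.44) = 55600 J.
Q = ΔU + W = 55600 J.
Net over both steps: W = 55600 J, Q = 114000 J, ΔU = 58700 J.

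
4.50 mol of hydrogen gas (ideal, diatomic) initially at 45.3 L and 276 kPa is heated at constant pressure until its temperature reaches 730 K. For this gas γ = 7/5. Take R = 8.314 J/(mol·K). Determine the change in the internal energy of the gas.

37000 J

T₁ = P₁V₁/(nR) = 276×45.3/(4.50×8.314) = 334 K.
Isobaric: P stays 276 kPa; V/T = const ⇒ T₂ = 730 K, V₂ = 99.0 L.
For an ideal gas ΔU = nCvΔT with Cv = (5/2)R = 20.8 J/(mol·K).
ΔU = 4.50×20.8×(730−334) = 37000 J.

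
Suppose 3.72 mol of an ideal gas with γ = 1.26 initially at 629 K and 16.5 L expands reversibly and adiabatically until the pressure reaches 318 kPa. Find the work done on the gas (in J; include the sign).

-17700 J

P₁ = nRT₁/V₁ = 3.72×8.314×629/16.5 = 1180 kPa.
Adiabatic: T₂/T₁ = (P₂/P₁)^((γ−1)/γ) ⇒ T₂ = 629×(0.270)^0.206 = 480 K; V₂ = 46.7 L.
ΔU = nCvΔT = 3.72×32.0×(480−629) = -17700 J.
Q = 0 for an adiabatic process, so W = −ΔU = 17700 J.
Work done on the gas = −W_by = -17700 J.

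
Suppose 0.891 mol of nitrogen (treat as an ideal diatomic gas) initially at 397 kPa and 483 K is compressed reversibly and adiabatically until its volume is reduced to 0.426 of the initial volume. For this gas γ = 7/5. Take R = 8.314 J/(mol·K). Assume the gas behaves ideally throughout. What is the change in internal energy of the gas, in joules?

V₁ = nRT₁/P₁ = 0.891×8.314×483/397 = 9.01 L.
Adiabatic: TV^(γ−1) = const ⇒ T₂ = 483×(2.35)^0.400 = 679 K; PV^γ = const ⇒ P₂ = 1310 kPa.
For an ideal gas ΔU = nCvΔT with Cv = (5/2)R = 20.8 J/(mol·K).
ΔU = 0.891×20.8×(679−483) = 3640 J.

3640 J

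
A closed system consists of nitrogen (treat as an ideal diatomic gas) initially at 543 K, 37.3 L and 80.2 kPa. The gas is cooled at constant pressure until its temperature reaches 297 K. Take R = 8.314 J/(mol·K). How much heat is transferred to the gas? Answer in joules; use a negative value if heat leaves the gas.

-4740 J

n = P₁V₁/(RT₁) = 80.2×37.3/(8.314×543) = 0.663 mol.
Isobaric: P stays 80.2 kPa; V/T = const ⇒ T₂ = 297 K, V₂ = 20.4 L.
W = PΔV = 80.2×(20.4−37.3) kPa·L = -1360 J.
ΔU = nCvΔT = 0.663×20.8×(297−543) = -3390 J.
Q = ΔU + W = nCpΔT = -4740 J.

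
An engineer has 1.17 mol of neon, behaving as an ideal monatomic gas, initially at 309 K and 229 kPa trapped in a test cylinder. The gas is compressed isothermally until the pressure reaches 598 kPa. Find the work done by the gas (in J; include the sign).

V₁ = nRT₁/P₁ = 1.17×8.314×309/229 = 13.1 L.
Isothermal: T stays 309 K; PV = const ⇒ V₂ = 5.03 L, P₂ = 598 kPa.
W = nRT ln(V₂/V₁) = 1.17×8.314×309×ln(0.383) = -2890 J.

-2890 J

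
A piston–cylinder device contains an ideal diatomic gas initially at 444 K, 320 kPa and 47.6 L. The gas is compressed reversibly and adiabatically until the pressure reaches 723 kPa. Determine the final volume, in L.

26.6 L

Adiabatic: T₂/T₁ = (P₂/P₁)^((γ−1)/γ) ⇒ T₂ = 444×(2.26)^0.286 = 560 K; V₂ = 26.6 L.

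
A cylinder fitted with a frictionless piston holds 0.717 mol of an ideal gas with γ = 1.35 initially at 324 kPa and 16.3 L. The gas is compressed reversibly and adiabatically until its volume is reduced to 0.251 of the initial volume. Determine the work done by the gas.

T₁ = P₁V₁/(nR) = 324×16.3/(0.717×8.314) = 886 K.
Adiabatic: TV^(γ−1) = const ⇒ T₂ = 886×(3.98)^0.350 = 1440 K; PV^γ = const ⇒ P₂ = 2090 kPa.
ΔU = nCvΔT = 0.717×23.8×(1440−886) = 9390 J.
Q = 0 for an adiabatic process, so W = −ΔU = -9390 J.

-9390 J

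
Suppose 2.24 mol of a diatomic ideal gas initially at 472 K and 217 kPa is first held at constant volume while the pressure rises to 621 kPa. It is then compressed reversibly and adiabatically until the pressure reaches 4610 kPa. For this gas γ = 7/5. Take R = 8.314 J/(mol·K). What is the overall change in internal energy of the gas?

89500 J

V₁ = nRT₁/P₁ = 2.24×8.314×472/217 = 40.5 L.
Step 1 — Isochoric: V stays 40.5 L; P/T = const ⇒ T₂ = 1350 K, P₂ = 621 kPa.
W = 0 (no volume change).
ΔU = nCvΔT = 2.24×20.8×(1350−472) = 40900 J.
Q = ΔU = 40900 J.
State after step 1: P = 621 kPa, V = 40.5 L, T = 1350 K.
Step 2 — Adiabatic: T₂/T₁ = (P₂/P₁)^((γ−1)/γ) ⇒ T₂ = 1350×(7.42)^0.286 = 2400 K; V₂ = 9.68 L.
ΔU = nCvΔT = 2.24×20.8×(2400−1350) = 48600 J.
Q = 0 for an adiabatic process, so W = −ΔU = -48600 J.
Net over both steps: W = -48600 J, Q = 40900 J, ΔU = 89500 J.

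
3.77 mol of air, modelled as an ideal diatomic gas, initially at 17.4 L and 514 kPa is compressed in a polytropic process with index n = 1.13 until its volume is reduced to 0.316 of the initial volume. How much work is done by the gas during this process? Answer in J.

-11100 J

T₁ = P₁V₁/(nR) = 514×17.4/(3.77×8.314) = 285 K.
Polytropic n=1.13: T₂ = T₁(V₁/V₂)^(n−1) = 285×(3.16)^0.13 = 331 K; P₂ = P₁(V₁/V₂)^n = 1890 kPa.
W = (P₁V₁−P₂V₂)/(n−1) = (514×17.4−1890×5.50)/0.13 = -11100 J.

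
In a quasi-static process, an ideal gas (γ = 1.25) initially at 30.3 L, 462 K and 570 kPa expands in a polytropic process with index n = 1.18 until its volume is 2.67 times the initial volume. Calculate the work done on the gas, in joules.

n = P₁V₁/(RT₁) = 570×30.3/(8.314×462) = 4.50 mol.
Polytropic n=1.18: T₂ = T₁(V₁/V₂)^(n−1) = 462×(0.375)^0.18 = 387 K; P₂ = P₁(V₁/V₂)^n = 179 kPa.
W = (P₁V₁−P₂V₂)/(n−1) = (570×30.3−179×80.9)/0.18 = 15500 J.
Work done on the gas = −W_by = -15500 J.

-15500 J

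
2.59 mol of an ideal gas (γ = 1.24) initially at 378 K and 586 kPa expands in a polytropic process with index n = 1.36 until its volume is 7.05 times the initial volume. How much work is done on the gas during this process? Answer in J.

V₁ = nRT₁/P₁ = 2.59×8.314×378/586 = 13.9 L.
Polytropic n=1.36: T₂ = T₁(V₁/V₂)^(n−1) = 378×(0.142)^0.36 = 187 K; P₂ = P₁(V₁/V₂)^n = 41.1 kPa.
W = (P₁V₁−P₂V₂)/(n−1) = (586×13.9−41.1×97.9)/0.36 = 11400 J.
Work done on the gas = −W_by = -11400 J.

-11400 J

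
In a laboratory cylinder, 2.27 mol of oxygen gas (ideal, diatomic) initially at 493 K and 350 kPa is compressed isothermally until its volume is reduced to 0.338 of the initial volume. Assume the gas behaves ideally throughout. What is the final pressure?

V₁ = nRT₁/P₁ = 2.27×8.314×493/350 = 26.6 L.
Isothermal: T stays 493 K; PV = const ⇒ V₂ = 8.99 L, P₂ = 1040 kPa.

1040 kPa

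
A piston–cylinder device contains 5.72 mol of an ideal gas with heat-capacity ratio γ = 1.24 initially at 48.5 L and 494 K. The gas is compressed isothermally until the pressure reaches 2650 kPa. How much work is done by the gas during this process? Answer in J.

-39900 J

P₁ = nRT₁/V₁ = 5.72×8.314×494/48.5 = 484 kPa.
Isothermal: T stays 494 K; PV = const ⇒ V₂ = 8.87 L, P₂ = 2650 kPa.
W = nRT ln(V₂/V₁) = 5.72×8.314×494×ln(0.183) = -39900 J.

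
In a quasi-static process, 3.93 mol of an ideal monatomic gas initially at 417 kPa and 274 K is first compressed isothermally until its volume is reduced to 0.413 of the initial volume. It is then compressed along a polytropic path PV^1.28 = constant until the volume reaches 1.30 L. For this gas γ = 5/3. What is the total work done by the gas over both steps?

-30700 J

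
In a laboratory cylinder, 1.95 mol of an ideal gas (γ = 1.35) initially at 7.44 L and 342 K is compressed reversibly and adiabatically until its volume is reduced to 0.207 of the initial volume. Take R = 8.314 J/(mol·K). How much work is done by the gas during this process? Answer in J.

-11700 J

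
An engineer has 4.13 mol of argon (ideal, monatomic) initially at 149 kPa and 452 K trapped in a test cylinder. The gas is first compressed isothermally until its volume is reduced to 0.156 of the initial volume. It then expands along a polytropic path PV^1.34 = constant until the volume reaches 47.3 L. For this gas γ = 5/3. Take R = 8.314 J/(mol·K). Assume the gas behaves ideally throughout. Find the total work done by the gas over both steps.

-14900 J

V₁ = nRT₁/P₁ = 4.13×8.314×452/149 = 104 L.
Step 1 — Isothermal: T stays 452 K; PV = const ⇒ V₂ = 16.2 L, P₂ = 955 kPa.
ΔU = 0 (ideal gas, T constant).
W = nRT ln(V₂/V₁) = 4.13×8.314×452×ln(0.156) = -28800 J.
Q = ΔU + W = -28800 J.
State after step 1: P = 955 kPa, V = 16.2 L, T = 452 K.
Step 2 — Polytropic n=1.34: T₂ = T₁(V₁/V₂)^(n−1) = 452×(0.344)^0.34 = 314 K; P₂ = P₁(V₁/V₂)^n = 228 kPa.
W = (P₁V₁−P₂V₂)/(n−1) = (955×16.2−228×47.3)/0.34 = 13900 J.
ΔU = nCvΔT = 4.13×12.5×(314−452) = -7090 J.
Q = ΔU + W = 6810 J.
Net over both steps: W = -14900 J, Q = -22000 J, ΔU = -7090 J.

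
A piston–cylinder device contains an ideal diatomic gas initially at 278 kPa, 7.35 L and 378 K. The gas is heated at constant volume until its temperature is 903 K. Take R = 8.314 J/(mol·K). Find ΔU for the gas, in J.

n = P₁V₁/(RT₁) = 278×7.35/(8.314×378) = 0.650 mol.
Isochoric: V stays 7.35 L; P/T = const ⇒ T₂ = 903 K, P₂ = 664 kPa.
For an ideal gas ΔU = nCvΔT with Cv = (5/2)R = 20.8 J/(mol·K).
ΔU = 0.650×20.8×(903−378) = 7090 J.

7090 J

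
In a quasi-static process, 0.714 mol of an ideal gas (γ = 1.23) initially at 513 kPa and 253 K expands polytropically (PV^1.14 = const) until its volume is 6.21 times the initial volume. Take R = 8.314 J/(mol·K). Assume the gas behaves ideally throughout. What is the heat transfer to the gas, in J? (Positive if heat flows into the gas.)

V₁ = nRT₁/P₁ = 0.714×8.314×253/513 = 2.93 L.
Polytropic n=1.14: T₂ = T₁(V₁/V₂)^(n−1) = 253×(0.161)^0.14 = 196 K; P₂ = P₁(V₁/V₂)^n = 64.0 kPa.
W = (P₁V₁−P₂V₂)/(n−1) = (513×2.93−64.0×18.2)/0.14 = 2420 J.
ΔU = nCvΔT = 0.714×36.1×(196−253) = -1470 J.
Q = ΔU + W = 947 J.

947 J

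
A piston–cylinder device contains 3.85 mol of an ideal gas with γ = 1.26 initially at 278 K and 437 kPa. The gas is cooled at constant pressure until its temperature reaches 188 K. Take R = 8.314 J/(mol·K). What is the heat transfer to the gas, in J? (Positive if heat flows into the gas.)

V₁ = nRT₁/P₁ = 3.85×8.314×278/437 = 20.4 L.
Isobaric: P stays 437 kPa; V/T = const ⇒ T₂ = 188 K, V₂ = 13.8 L.
W = PΔV = 437×(13.8−20.4) kPa·L = -2880 J.
ΔU = nCvΔT = 3.85×32.0×(188−278) = -11100 J.
Q = ΔU + W = nCpΔT = -14000 J.

-14000 J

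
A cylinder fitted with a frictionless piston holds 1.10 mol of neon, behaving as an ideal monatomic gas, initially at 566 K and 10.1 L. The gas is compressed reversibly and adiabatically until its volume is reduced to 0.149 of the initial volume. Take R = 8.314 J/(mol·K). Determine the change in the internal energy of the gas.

P₁ = nRT₁/V₁ = 1.10×8.314×566/10.1 = 513 kPa.
Adiabatic: TV^(γ−1) = const ⇒ T₂ = 566×(6.71)^0.667 = 2010 K; PV^γ = const ⇒ P₂ = 12200 kPa.
For an ideal gas ΔU = nCvΔT with Cv = (3/2)R = 12.5 J/(mol·K).
ΔU = 1.10×12.5×(2010−566) = 19900 J.

19900 J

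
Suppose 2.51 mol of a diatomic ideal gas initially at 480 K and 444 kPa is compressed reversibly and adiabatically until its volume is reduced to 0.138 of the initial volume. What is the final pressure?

7100 kPa

V₁ = nRT₁/P₁ = 2.51×8.314×480/444 = 22.6 L.
Adiabatic: TV^(γ−1) = const ⇒ T₂ = 480×(7.25)^0.400 = 1060 K; PV^γ = const ⇒ P₂ = 7100 kPa.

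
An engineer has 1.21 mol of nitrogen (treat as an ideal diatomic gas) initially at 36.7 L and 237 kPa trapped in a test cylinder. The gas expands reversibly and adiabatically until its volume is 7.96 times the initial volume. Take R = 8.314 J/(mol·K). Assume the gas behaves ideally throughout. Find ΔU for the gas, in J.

-12300 J

T₁ = P₁V₁/(nR) = 237×36.7/(1.21×8.314) = 865 K.
Adiabatic: TV^(γ−1) = const ⇒ T₂ = 865×(0.126)^0.400 = 377 K; PV^γ = const ⇒ P₂ = 13.0 kPa.
For an ideal gas ΔU = nCvΔT with Cv = (5/2)R = 20.8 J/(mol·K).
ΔU = 1.21×20.8×(377−865) = -12300 J.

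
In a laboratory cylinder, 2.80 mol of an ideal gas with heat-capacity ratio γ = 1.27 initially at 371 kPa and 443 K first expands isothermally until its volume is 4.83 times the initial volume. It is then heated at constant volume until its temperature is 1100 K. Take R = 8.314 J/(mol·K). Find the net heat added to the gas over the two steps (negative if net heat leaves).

72900 J

V₁ = nRT₁/P₁ = 2.80×8.314×443/371 = 27.8 L.
Step 1 — Isothermal: T stays 443 K; PV = const ⇒ V₂ = 134 L, P₂ = 76.8 kPa.
ΔU = 0 (ideal gas, T constant).
W = nRT ln(V₂/V₁) = 2.80×8.314×443×ln(4.83) = 16200 J.
Q = ΔU + W = 16200 J.
State after step 1: P = 76.8 kPa, V = 134 L, T = 443 K.
Step 2 — Isochoric: V stays 134 L; P/T = const ⇒ T₂ = 1100 K, P₂ = 191 kPa.
W = 0 (no volume change).
ΔU = nCvΔT = 2.80×30.8×(1100−443) = 56600 J.
Q = ΔU = 56600 J.
Net over both steps: W = 16200 J, Q = 72900 J, ΔU = 56600 J.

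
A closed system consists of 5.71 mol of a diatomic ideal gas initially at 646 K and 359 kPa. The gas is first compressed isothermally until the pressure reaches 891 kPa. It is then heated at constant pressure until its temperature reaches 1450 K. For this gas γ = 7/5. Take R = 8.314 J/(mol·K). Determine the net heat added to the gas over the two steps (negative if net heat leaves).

V₁ = nRT₁/P₁ = 5.71×8.314×646/359 = 85.4 L.
Step 1 — Isothermal: T stays 646 K; PV = const ⇒ V₂ = 34.4 L, P₂ = 891 kPa.
ΔU = 0 (ideal gas, T constant).
W = nRT ln(V₂/V₁) = 5.71×8.314×646×ln(0.403) = -27900 J.
Q = ΔU + W = -27900 J.
State after step 1: P = 891 kPa, V = 34.4 L, T = 646 K.
Step 2 — Isobaric: P stays 891 kPa; V/T = const ⇒ T₂ = 1450 K, V₂ = 77.3 L.
W = PΔV = 891×(77.3−34.4) kPa·L = 38200 J.
ΔU = nCvΔT = 5.71×20.8×(1450−646) = 95400 J.
Q = ΔU + W = nCpΔT = 134000 J.
Net over both steps: W = 10300 J, Q = 106000 J, ΔU = 95400 J.

106000 J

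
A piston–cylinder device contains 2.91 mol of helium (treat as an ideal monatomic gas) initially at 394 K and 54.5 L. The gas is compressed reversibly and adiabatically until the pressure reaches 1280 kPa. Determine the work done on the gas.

17400 J

P₁ = nRT₁/V₁ = 2.91×8.314×394/54.5 = 175 kPa.
Adiabatic: T₂/T₁ = (P₂/P₁)^((γ−1)/γ) ⇒ T₂ = 394×(7.32)^0.400 = 873 K; V₂ = 16.5 L.
ΔU = nCvΔT = 2.91×12.5×(873−394) = 17400 J.
Q = 0 for an adiabatic process, so W = −ΔU = -17400 J.
Work done on the gas = −W_by = 17400 J.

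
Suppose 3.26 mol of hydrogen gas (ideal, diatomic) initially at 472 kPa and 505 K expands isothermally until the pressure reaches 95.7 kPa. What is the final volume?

V₁ = nRT₁/P₁ = 3.26×8.314×505/472 = 29.0 L.
Isothermal: T stays 505 K; PV = const ⇒ V₂ = 143 L, P₂ = 95.7 kPa.

143 L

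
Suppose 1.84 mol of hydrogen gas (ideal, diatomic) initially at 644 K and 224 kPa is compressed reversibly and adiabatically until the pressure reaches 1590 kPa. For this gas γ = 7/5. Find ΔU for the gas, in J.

V₁ = nRT₁/P₁ = 1.84×8.314×644/224 = 44.0 L.
Adiabatic: T₂/T₁ = (P₂/P₁)^((γ−1)/γ) ⇒ T₂ = 644×(7.10)^0.286 = 1130 K; V₂ = 10.8 L.
For an ideal gas ΔU = nCvΔT with Cv = (5/2)R = 20.8 J/(mol·K).
ΔU = 1.84×20.8×(1130−644) = 18500 J.

18500 J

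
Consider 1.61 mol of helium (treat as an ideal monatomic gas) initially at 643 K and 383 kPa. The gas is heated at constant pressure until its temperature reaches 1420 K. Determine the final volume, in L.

V₁ = nRT₁/P₁ = 1.61×8.314×643/383 = 22.5 L.
Isobaric: P stays 383 kPa; V/T = const ⇒ T₂ = 1420 K, V₂ = 49.6 L.

49.6 L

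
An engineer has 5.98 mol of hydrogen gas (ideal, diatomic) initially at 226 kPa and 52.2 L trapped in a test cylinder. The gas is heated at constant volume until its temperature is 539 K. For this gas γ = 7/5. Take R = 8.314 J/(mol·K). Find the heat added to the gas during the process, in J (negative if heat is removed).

37500 J

T₁ = P₁V₁/(nR) = 226×52.2/(5.98×8.314) = 237 K.
Isochoric: V stays 52.2 L; P/T = const ⇒ T₂ = 539 K, P₂ = 513 kPa.
W = 0 (no volume change).
ΔU = nCvΔT = 5.98×20.8×(539−237) = 37500 J.
Q = ΔU = 37500 J.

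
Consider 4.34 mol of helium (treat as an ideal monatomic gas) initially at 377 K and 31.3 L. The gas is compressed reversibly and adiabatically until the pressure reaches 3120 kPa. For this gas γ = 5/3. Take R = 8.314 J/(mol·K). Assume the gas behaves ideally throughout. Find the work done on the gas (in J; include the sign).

P₁ = nRT₁/V₁ = 4.34×8.314×377/31.3 = 435 kPa.
Adiabatic: T₂/T₁ = (P₂/P₁)^((γ−1)/γ) ⇒ T₂ = 377×(7.18)^0.400 = 829 K; V₂ = 9.59 L.
ΔU = nCvΔT = 4.34×12.5×(829−377) = 24500 J.
Q = 0 for an adiabatic process, so W = −ΔU = -24500 J.
Work done on the gas = −W_by = 24500 J.

24500 J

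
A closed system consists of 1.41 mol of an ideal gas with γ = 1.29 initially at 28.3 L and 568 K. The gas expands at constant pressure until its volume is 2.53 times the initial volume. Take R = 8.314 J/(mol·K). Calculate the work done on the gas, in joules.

-10200 J

P₁ = nRT₁/V₁ = 1.41×8.314×568/28.3 = 235 kPa.
Isobaric: P stays 235 kPa; V/T = const ⇒ T₂ = 1440 K, V₂ = 71.6 L.
W = PΔV = 235×(71.6−28.3) kPa·L = 10200 J.
Work done on the gas = −W_by = -10200 J.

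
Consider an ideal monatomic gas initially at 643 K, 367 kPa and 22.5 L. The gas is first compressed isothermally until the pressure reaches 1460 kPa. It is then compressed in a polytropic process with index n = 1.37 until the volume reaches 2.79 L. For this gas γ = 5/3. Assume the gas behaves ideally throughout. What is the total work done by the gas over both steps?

-18100 J

n = P₁V₁/(RT₁) = 367×22.5/(8.314×643) = 1.54 mol.
Step 1 — Isothermal: T stays 643 K; PV = const ⇒ V₂ = 5.66 L, P₂ = 1460 kPa.
ΔU = 0 (ideal gas, T constant).
W = nRT ln(V₂/V₁) = 1.54×8.314×643×ln(0.251) = -11400 J.
Q = ΔU + W = -11400 J.
State after step 1: P = 1460 kPa, V = 5.66 L, T = 643 K.
Step 2 — Polytropic n=1.37: T₂ = T₁(V₁/V₂)^(n−1) = 643×(2.03)^0.37 = 835 K; P₂ = P₁(V₁/V₂)^n = 3840 kPa.
W = (P₁V₁−P₂V₂)/(n−1) = (1460×5.66−3840×2.79)/0.37 = -6670 J.
ΔU = nCvΔT = 1.54×12.5×(835−643) = 3700 J.
Q = ΔU + W = -2970 J.
Net over both steps: W = -18100 J, Q = -14400 J, ΔU = 3700 J.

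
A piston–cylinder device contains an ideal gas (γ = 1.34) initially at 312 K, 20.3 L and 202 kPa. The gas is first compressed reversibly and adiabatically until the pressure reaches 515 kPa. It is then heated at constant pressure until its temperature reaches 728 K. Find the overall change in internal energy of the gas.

n = P₁V₁/(RT₁) = 202×20.3/(8.314×312) = 1.58 mol.
Step 1 — Adiabatic: T₂/T₁ = (P₂/P₁)^((γ−1)/γ) ⇒ T₂ = 312×(2.55)^0.254 = 396 K; V₂ = 10.1 L.
ΔU = nCvΔT = 1.58×24.5×(396−312) = 3230 J.
Q = 0 for an adiabatic process, so W = −ΔU = -3230 J.
State after step 1: P = 515 kPa, V = 10.1 L, T = 396 K.
Step 2 — Isobaric: P stays 515 kPa; V/T = const ⇒ T₂ = 728 K, V₂ = 18.6 L.
W = PΔV = 515×(18.6−10.1) kPa·L = 4370 J.
ΔU = nCvΔT = 1.58×24.5×(728−396) = 12800 J.
Q = ΔU + W = nCpΔT = 17200 J.
Net over both steps: W = 1140 J, Q = 17200 J, ΔU = 16100 J.

16100 J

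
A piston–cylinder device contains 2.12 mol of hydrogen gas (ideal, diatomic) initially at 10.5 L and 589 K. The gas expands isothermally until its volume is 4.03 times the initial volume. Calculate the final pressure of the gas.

245 kPa

P₁ = nRT₁/V₁ = 2.12×8.314×589/10.5 = 989 kPa.
Isothermal: T stays 589 K; PV = const ⇒ V₂ = 42.3 L, P₂ = 245 kPa.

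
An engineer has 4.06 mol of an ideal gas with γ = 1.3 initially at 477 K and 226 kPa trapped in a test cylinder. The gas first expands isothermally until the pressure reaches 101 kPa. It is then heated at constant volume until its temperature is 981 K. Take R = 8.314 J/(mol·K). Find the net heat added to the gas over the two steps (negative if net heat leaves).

V₁ = nRT₁/P₁ = 4.06×8.314×477/226 = 71.2 L.
Step 1 — Isothermal: T stays 477 K; PV = const ⇒ V₂ = 159 L, P₂ = 101 kPa.
ΔU = 0 (ideal gas, T constant).
W = nRT ln(V₂/V₁) = 4.06×8.314×477×ln(2.24) = 13000 J.
Q = ΔU + W = 13000 J.
State after step 1: P = 101 kPa, V = 159 L, T = 477 K.
Step 2 — Isochoric: V stays 159 L; P/T = const ⇒ T₂ = 981 K, P₂ = 208 kPa.
W = 0 (no volume change).
ΔU = nCvΔT = 4.06×27.7×(981−477) = 56700 J.
Q = ΔU = 56700 J.
Net over both steps: W = 13000 J, Q = 69700 J, ΔU = 56700 J.

69700 J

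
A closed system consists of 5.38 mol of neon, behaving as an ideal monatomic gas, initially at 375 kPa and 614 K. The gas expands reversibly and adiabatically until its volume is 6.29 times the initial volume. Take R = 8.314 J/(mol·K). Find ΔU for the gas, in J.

V₁ = nRT₁/P₁ = 5.38×8.314×614/375 = 73.2 L.
Adiabatic: TV^(γ−1) = const ⇒ T₂ = 614×(0.159)^0.667 = 180 K; PV^γ = const ⇒ P₂ = 17.5 kPa.
For an ideal gas ΔU = nCvΔT with Cv = (3/2)R = 12.5 J/(mol·K).
ΔU = 5.38×12.5×(180−614) = -29100 J.

-29100 J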